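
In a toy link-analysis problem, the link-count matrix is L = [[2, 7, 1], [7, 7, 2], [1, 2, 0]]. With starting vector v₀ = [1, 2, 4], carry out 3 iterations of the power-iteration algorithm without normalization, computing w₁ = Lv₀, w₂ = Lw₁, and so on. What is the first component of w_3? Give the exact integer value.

3045

w1 = Lv₀ = (20, 29, 5)
w2 = Lw1 = (248, 353, 78)
w3 = Lw2 = (3045, 4363, 954)
The requested component of w3 is 3045.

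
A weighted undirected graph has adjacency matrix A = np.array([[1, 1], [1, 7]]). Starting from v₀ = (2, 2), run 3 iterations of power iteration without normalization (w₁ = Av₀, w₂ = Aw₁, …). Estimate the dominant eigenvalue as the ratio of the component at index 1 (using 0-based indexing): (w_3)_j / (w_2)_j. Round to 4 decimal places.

w1 = Av₀ = (1·2 + 1·2; 1·2 + 7·2) = (4, 16)
w2 = Aw1 = (1·4 + 1·16; 1·4 + 7·16) = (20, 116)
w3 = Aw2 = (136, 832)
Ratio at component: 832 / 116 = 7.1724

λ ≈ 7.1724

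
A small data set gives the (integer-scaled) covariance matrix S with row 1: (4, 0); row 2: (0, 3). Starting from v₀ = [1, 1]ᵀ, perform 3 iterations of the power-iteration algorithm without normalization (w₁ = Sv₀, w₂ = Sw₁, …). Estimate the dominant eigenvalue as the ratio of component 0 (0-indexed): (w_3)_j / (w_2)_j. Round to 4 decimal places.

λ ≈ 4.0000

w1 = Sv₀ = (4·1 + 0·1; 0·1 + 3·1) = (4, 3)
w2 = Sw1 = (4·4 + 0·3; 0·4 + 3·3) = (16, 9)
w3 = Sw2 = (64, 27)
Ratio at component: 64 / 16 = 4.0000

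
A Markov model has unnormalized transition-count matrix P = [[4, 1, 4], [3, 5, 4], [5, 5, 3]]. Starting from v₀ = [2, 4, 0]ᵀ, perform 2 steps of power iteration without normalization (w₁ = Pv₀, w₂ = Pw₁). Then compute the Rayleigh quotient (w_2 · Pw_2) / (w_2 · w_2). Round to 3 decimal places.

λ ≈ 11.253

w1 = Pv₀ = (12, 26, 30)
w2 = Pw1 = (194, 286, 280)
Pw2 = (2182, 3132, 3240)
w2·Pw2 = 194·2182 + 286·3132 + 280·3240 = 2226260; w2·w2 = 194·194 + 286·286 + 280·280 = 197832
λ ≈ 2226260/197832 = 11.253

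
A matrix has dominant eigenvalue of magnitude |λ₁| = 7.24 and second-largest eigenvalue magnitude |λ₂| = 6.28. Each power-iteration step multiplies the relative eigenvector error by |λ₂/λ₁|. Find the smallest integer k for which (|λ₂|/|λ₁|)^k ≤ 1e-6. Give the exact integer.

98

|λ₂/λ₁| = 6.28/7.24 = 0.86740
Need k ≥ ln(1e-6) / ln(0.86740) = -13.8155 / -0.1423 ≈ 97.121
Smallest integer k satisfying the bound: 98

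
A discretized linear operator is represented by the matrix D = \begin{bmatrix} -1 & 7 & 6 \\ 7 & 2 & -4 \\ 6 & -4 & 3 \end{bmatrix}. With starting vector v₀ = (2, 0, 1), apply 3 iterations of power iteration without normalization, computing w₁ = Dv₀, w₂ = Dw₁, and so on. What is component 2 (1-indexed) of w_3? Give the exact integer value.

952

w1 = Dv₀ = ((-1)·2 + 7·0 + 6·1; 7·2 + 2·0 + (-4)·1; 6·2 + (-4)·0 + 3·1) = (4, 10, 15)
w2 = Dw1 = ((-1)·4 + 7·10 + 6·15; 7·4 + 2·10 + (-4)·15; 6·4 + (-4)·10 + 3·15) = (156, -12, 29)
w3 = Dw2 = (-66, 952, 1071)
The requested component of w3 is 952.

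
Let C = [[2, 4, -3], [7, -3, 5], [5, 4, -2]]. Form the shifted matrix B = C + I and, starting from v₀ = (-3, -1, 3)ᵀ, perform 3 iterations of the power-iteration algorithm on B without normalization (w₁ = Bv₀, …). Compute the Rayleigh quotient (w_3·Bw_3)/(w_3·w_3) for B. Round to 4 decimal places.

B = C + I has rows (3, 4, -3); (7, -2, 5); (5, 4, -1)
w1 = Bv₀ = (3·(-3) + 4·(-1) + (-3)·3; 7·(-3) + (-2)·(-1) + 5·3; 5·(-3) + 4·(-1) + (-1)·3) = (-22, -4, -22)
w2 = Bw1 = (3·(-22) + 4·(-4) + (-3)·(-22); 7·(-22) + (-2)·(-4) + 5·(-22); 5·(-22) + 4·(-4) + (-1)·(-22)) = (-16, -256, -104)
w3 = Bw2 = (-760, -120, -1000)
Bw3 = (240, -10080, -3280)
w3·Bw3 = 4307200; w3·w3 = 1592000; μ ≈ 4307200/1592000 = 2.7055

2.7055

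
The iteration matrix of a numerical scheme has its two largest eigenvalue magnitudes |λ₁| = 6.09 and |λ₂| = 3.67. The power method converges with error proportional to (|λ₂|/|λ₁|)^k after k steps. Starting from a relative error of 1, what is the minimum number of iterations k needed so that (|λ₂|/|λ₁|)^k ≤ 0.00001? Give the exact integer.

23

|λ₂/λ₁| = 3.67/6.09 = 0.60263
Need k ≥ ln(0.00001) / ln(0.60263) = -11.5129 / -0.5065 ≈ 22.732
Smallest integer k satisfying the bound: 23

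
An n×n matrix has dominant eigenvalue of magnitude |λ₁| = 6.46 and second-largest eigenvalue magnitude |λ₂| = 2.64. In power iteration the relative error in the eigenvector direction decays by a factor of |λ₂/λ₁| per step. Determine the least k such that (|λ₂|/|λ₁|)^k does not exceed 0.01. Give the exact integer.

|λ₂/λ₁| = 2.64/6.46 = 0.40867
Need k ≥ ln(0.01) / ln(0.40867) = -4.6052 / -0.8949 ≈ 5.146
Smallest integer k satisfying the bound: 6

6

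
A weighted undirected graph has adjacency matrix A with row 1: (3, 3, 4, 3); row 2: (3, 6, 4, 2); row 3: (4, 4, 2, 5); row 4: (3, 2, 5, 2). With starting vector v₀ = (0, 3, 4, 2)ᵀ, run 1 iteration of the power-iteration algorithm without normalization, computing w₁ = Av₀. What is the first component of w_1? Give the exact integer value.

31

w1 = Av₀ = (31, 38, 30, 30)
The requested component of w1 is 31.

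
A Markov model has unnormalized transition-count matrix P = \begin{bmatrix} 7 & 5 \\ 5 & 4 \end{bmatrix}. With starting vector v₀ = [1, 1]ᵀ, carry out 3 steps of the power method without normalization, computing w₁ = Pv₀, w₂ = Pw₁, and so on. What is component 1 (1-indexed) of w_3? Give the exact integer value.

1383

w1 = Pv₀ = (7·1 + 5·1; 5·1 + 4·1) = (12, 9)
w2 = Pw1 = (7·12 + 5·9; 5·12 + 4·9) = (129, 96)
w3 = Pw2 = (1383, 1029)
The requested component of w3 is 1383.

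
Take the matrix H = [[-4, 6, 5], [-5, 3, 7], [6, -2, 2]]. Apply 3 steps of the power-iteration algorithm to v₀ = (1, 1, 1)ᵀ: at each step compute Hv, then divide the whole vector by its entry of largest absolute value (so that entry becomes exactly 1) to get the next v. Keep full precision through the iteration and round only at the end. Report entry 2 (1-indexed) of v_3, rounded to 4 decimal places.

Hv0 = (7.00000, 5.00000, 6.00000); divide by 7.00000 → v1 = (1.00000, 0.71429, 0.85714)
Hv1 = (4.57143, 3.14286, 6.28571); divide by 6.28571 → v2 = (0.72727, 0.50000, 1.00000)
Hv2 = (5.09091, 4.86364, 5.36364); divide by 5.36364 → v3 = (0.94915, 0.90678, 1.00000)
Requested entry of v3: 214/236 = 0.9068

0.9068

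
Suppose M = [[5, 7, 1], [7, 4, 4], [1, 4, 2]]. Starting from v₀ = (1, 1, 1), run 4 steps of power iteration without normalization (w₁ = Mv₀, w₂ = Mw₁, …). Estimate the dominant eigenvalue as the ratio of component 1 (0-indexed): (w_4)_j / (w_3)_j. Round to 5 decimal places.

12.61615

w1 = Mv₀ = (5·1 + 7·1 + 1·1; 7·1 + 4·1 + 4·1; 1·1 + 4·1 + 2·1) = (13, 15, 7)
w2 = Mw1 = (5·13 + 7·15 + 1·7; 7·13 + 4·15 + 4·7; 1·13 + 4·15 + 2·7) = (177, 179, 87)
w3 = Mw2 = (2225, 2303, 1067)
w4 = Mw3 = (28313, 29055, 13571)
Ratio at component: 29055 / 2303 = 12.61615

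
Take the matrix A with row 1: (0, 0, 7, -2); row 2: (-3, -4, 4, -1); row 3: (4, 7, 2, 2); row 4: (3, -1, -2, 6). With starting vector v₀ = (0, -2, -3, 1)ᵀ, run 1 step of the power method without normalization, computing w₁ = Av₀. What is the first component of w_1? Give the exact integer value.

w1 = Av₀ = (-23, -5, -18, 14)
The requested component of w1 is -23.

-23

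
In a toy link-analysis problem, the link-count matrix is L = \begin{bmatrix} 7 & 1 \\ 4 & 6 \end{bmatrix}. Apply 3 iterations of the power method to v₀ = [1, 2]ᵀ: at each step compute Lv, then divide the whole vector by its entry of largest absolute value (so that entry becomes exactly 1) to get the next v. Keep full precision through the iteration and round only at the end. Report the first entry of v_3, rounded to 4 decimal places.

Lv0 = (9.00000, 16.00000); divide by 16.00000 → v1 = (0.56250, 1.00000)
Lv1 = (4.93750, 8.25000); divide by 8.25000 → v2 = (0.59848, 1.00000)
Lv2 = (5.18939, 8.39394); divide by 8.39394 → v3 = (0.61823, 1.00000)
Requested entry of v3: 685/1108 = 0.6182

0.6182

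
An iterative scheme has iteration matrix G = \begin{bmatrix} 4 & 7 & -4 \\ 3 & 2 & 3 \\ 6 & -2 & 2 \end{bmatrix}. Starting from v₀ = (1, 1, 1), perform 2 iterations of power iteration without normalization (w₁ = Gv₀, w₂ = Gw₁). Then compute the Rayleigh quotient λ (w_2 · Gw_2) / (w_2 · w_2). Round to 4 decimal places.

λ ≈ 7.8062

w1 = Gv₀ = (7, 8, 6)
w2 = Gw1 = (60, 55, 38)
Gw2 = (473, 404, 326)
w2·Gw2 = 60·473 + 55·404 + 38·326 = 62988; w2·w2 = 60·60 + 55·55 + 38·38 = 8069
λ ≈ 62988/8069 = 7.8062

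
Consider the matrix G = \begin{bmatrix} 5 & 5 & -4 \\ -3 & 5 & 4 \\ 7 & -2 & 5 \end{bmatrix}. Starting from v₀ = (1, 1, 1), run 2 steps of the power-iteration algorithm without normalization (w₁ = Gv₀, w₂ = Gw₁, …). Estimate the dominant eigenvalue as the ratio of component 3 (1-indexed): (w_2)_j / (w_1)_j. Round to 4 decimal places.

8.0000

w1 = Gv₀ = (5·1 + 5·1 + (-4)·1; (-3)·1 + 5·1 + 4·1; 7·1 + (-2)·1 + 5·1) = (6, 6, 10)
w2 = Gw1 = (5·6 + 5·6 + (-4)·10; (-3)·6 + 5·6 + 4·10; 7·6 + (-2)·6 + 5·10) = (20, 52, 80)
Ratio at component: 80 / 10 = 8.0000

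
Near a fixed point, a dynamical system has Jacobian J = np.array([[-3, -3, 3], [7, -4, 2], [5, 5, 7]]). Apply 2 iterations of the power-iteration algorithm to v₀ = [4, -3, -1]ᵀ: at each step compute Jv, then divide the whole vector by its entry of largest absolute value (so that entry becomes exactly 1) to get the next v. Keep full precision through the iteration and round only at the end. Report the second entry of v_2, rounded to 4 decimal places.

1.0000

Jv0 = (-6.00000, 38.00000, -2.00000); divide by 38.00000 → v1 = (-0.15789, 1.00000, -0.05263)
Jv1 = (-2.68421, -5.21053, 3.84211); divide by -5.21053 → v2 = (0.51515, 1.00000, -0.73737)
Requested entry of v2: -198/-198 = 1.0000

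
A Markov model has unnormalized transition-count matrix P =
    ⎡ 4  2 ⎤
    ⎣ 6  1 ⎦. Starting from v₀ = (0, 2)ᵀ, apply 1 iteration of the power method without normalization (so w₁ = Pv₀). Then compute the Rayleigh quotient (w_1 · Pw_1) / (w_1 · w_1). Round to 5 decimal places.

w1 = Pv₀ = (4, 2)
Pw1 = (20, 26)
w1·Pw1 = 4·20 + 2·26 = 132; w1·w1 = 4·4 + 2·2 = 20
λ ≈ 132/20 = 6.60000

6.60000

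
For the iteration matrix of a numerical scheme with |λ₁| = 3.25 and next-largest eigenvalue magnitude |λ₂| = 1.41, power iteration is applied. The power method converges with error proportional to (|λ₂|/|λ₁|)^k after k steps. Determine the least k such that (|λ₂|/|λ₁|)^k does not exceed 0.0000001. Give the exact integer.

20

|λ₂/λ₁| = 1.41/3.25 = 0.43385
Need k ≥ ln(0.0000001) / ln(0.43385) = -16.1181 / -0.8351 ≈ 19.302
Smallest integer k satisfying the bound: 20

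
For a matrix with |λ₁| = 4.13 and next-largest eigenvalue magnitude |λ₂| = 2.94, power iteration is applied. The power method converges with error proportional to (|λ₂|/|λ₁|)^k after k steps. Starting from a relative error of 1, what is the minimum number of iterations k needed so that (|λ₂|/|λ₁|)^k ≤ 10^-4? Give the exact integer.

28

|λ₂/λ₁| = 2.94/4.13 = 0.71186
Need k ≥ ln(10^-4) / ln(0.71186) = -9.2103 / -0.3399 ≈ 27.100
Smallest integer k satisfying the bound: 28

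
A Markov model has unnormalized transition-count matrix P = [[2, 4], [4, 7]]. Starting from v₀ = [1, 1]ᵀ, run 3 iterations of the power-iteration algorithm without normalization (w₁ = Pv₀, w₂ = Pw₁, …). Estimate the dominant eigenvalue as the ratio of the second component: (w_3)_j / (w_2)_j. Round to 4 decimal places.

w1 = Pv₀ = (2·1 + 4·1; 4·1 + 7·1) = (6, 11)
w2 = Pw1 = (2·6 + 4·11; 4·6 + 7·11) = (56, 101)
w3 = Pw2 = (516, 931)
Ratio at component: 931 / 101 = 9.2178

λ ≈ 9.2178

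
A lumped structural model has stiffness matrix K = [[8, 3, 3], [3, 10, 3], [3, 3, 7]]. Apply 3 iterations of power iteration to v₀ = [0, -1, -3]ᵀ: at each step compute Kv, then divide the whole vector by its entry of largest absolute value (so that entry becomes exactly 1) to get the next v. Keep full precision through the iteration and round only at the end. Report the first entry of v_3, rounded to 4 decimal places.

0.7835

Kv0 = (-12.00000, -19.00000, -24.00000); divide by -24.00000 → v1 = (0.50000, 0.79167, 1.00000)
Kv1 = (9.37500, 12.41667, 10.87500); divide by 12.41667 → v2 = (0.75503, 1.00000, 0.87584)
Kv2 = (11.66779, 14.89262, 11.39597); divide by 14.89262 → v3 = (0.78346, 1.00000, 0.76521)
Requested entry of v3: -3477/-4438 = 0.7835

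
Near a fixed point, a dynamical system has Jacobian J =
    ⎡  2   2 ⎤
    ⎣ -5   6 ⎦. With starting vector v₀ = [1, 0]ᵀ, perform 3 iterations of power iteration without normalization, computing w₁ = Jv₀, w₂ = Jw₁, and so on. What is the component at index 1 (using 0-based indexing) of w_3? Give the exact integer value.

w1 = Jv₀ = (2·1 + 2·0; (-5)·1 + 6·0) = (2, -5)
w2 = Jw1 = (2·2 + 2·(-5); (-5)·2 + 6·(-5)) = (-6, -40)
w3 = Jw2 = (-92, -210)
The requested component of w3 is -210.

-210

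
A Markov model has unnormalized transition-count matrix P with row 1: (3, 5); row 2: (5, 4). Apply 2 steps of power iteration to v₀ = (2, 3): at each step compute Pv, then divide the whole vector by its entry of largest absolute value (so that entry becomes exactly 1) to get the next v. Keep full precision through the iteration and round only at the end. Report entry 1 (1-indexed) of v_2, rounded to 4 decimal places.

Pv0 = (21.00000, 22.00000); divide by 22.00000 → v1 = (0.95455, 1.00000)
Pv1 = (7.86364, 8.77273); divide by 8.77273 → v2 = (0.89637, 1.00000)
Requested entry of v2: 173/193 = 0.8964

0.8964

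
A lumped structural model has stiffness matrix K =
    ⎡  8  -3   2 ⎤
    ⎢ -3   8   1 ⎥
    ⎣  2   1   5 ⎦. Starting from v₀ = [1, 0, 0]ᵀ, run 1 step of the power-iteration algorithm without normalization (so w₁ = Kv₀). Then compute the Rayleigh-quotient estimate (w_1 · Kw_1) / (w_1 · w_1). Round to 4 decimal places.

10.3896

w1 = Kv₀ = (8·1 + (-3)·0 + 2·0; (-3)·1 + 8·0 + 1·0; 2·1 + 1·0 + 5·0) = (8, -3, 2)
Kw1 = (77, -46, 23)
w1·Kw1 = 8·77 + (-3)·(-46) + 2·23 = 800; w1·w1 = 8·8 + (-3)·(-3) + 2·2 = 77
λ ≈ 800/77 = 10.3896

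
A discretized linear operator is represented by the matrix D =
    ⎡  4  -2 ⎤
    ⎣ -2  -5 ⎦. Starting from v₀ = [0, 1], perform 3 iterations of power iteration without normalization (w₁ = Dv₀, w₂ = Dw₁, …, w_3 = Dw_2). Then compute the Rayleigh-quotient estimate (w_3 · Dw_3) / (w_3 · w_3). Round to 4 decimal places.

-5.2955

w1 = Dv₀ = (4·0 + (-2)·1; (-2)·0 + (-5)·1) = (-2, -5)
w2 = Dw1 = (4·(-2) + (-2)·(-5); (-2)·(-2) + (-5)·(-5)) = (2, 29)
w3 = Dw2 = (-50, -149)
Dw3 = (98, 845)
w3·Dw3 = (-50)·98 + (-149)·845 = -130805; w3·w3 = (-50)·(-50) + (-149)·(-149) = 24701
λ ≈ -130805/24701 = -5.2955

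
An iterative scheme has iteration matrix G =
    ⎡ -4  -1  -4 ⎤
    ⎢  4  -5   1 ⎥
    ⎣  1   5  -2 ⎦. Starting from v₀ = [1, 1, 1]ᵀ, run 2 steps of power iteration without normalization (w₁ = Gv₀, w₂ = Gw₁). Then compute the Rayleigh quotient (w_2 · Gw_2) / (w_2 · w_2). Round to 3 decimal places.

λ ≈ -2.880

w1 = Gv₀ = ((-4)·1 + (-1)·1 + (-4)·1; 4·1 + (-5)·1 + 1·1; 1·1 + 5·1 + (-2)·1) = (-9, 0, 4)
w2 = Gw1 = ((-4)·(-9) + (-1)·0 + (-4)·4; 4·(-9) + (-5)·0 + 1·4; 1·(-9) + 5·0 + (-2)·4) = (20, -32, -17)
Gw2 = (20, 223, -106)
w2·Gw2 = 20·20 + (-32)·223 + (-17)·(-106) = -4934; w2·w2 = 20·20 + (-32)·(-32) + (-17)·(-17) = 1713
λ ≈ -4934/1713 = -2.880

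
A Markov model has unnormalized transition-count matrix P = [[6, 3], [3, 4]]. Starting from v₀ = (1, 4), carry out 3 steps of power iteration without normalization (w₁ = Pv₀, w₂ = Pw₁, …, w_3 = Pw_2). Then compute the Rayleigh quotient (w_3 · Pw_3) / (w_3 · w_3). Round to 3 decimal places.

λ ≈ 8.162

w1 = Pv₀ = (6·1 + 3·4; 3·1 + 4·4) = (18, 19)
w2 = Pw1 = (6·18 + 3·19; 3·18 + 4·19) = (165, 130)
w3 = Pw2 = (1380, 1015)
Pw3 = (11325, 8200)
w3·Pw3 = 1380·11325 + 1015·8200 = 23951500; w3·w3 = 1380·1380 + 1015·1015 = 2934625
λ ≈ 23951500/2934625 = 8.162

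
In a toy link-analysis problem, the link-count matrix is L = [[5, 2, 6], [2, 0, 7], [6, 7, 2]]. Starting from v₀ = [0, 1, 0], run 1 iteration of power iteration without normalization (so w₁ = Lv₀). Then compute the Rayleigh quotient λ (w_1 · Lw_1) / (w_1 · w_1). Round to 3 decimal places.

5.396

w1 = Lv₀ = (5·0 + 2·1 + 6·0; 2·0 + 0·1 + 7·0; 6·0 + 7·1 + 2·0) = (2, 0, 7)
Lw1 = (52, 53, 26)
w1·Lw1 = 2·52 + 0·53 + 7·26 = 286; w1·w1 = 2·2 + 0·0 + 7·7 = 53
λ ≈ 286/53 = 5.396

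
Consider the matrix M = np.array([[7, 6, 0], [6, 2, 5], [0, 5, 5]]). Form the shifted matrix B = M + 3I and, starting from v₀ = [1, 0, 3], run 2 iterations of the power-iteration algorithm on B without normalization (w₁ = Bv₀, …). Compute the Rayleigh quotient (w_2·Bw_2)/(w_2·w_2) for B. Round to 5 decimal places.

14.70195

B = M + 3I has rows (10, 6, 0); (6, 5, 5); (0, 5, 8)
w1 = Bv₀ = (10·1 + 6·0 + 0·3; 6·1 + 5·0 + 5·3; 0·1 + 5·0 + 8·3) = (10, 21, 24)
w2 = Bw1 = (10·10 + 6·21 + 0·24; 6·10 + 5·21 + 5·24; 0·10 + 5·21 + 8·24) = (226, 285, 297)
Bw2 = (3970, 4266, 3801)
w2·Bw2 = 3241927; w2·w2 = 220510; μ ≈ 3241927/220510 = 14.70195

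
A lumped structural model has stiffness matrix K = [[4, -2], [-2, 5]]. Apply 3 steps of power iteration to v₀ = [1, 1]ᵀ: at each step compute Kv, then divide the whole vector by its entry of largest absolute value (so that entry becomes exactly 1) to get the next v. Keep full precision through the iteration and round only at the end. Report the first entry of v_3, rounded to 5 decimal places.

-0.27451

Kv0 = (2.000000, 3.000000); divide by 3.000000 → v1 = (0.666667, 1.000000)
Kv1 = (0.666667, 3.666667); divide by 3.666667 → v2 = (0.181818, 1.000000)
Kv2 = (-1.272727, 4.636364); divide by 4.636364 → v3 = (-0.274510, 1.000000)
Requested entry of v3: -14/51 = -0.27451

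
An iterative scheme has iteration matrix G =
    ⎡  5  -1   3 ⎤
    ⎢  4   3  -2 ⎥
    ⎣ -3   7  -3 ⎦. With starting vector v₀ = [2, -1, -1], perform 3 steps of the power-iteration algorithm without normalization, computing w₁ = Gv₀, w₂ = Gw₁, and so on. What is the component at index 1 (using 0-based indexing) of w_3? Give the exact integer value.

w1 = Gv₀ = (5·2 + (-1)·(-1) + 3·(-1); 4·2 + 3·(-1) + (-2)·(-1); (-3)·2 + 7·(-1) + (-3)·(-1)) = (8, 7, -10)
w2 = Gw1 = (5·8 + (-1)·7 + 3·(-10); 4·8 + 3·7 + (-2)·(-10); (-3)·8 + 7·7 + (-3)·(-10)) = (3, 73, 55)
w3 = Gw2 = (107, 121, 337)
The requested component of w3 is 121.

121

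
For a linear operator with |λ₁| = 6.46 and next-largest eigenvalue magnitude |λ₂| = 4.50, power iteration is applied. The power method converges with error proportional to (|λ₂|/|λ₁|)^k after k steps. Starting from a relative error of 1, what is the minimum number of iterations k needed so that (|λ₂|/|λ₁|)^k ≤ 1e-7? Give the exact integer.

45

|λ₂/λ₁| = 4.50/6.46 = 0.69659
Need k ≥ ln(1e-7) / ln(0.69659) = -16.1181 / -0.3616 ≈ 44.580
Smallest integer k satisfying the bound: 45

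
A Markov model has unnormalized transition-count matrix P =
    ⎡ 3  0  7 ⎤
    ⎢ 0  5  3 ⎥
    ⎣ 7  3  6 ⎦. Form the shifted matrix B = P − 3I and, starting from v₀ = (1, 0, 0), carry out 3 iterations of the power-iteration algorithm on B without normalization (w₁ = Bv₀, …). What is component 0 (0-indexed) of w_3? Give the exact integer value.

147

B = P − 3I has rows (0, 0, 7); (0, 2, 3); (7, 3, 3)
w1 = Bv₀ = (0, 0, 7)
w2 = Bw1 = (49, 21, 21)
w3 = Bw2 = (147, 105, 469)
Requested component of w3: 147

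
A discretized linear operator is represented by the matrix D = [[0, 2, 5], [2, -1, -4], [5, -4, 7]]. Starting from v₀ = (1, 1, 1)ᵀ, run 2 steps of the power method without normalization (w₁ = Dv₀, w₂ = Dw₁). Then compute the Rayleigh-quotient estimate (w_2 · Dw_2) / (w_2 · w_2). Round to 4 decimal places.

9.9565

w1 = Dv₀ = (0·1 + 2·1 + 5·1; 2·1 + (-1)·1 + (-4)·1; 5·1 + (-4)·1 + 7·1) = (7, -3, 8)
w2 = Dw1 = (0·7 + 2·(-3) + 5·8; 2·7 + (-1)·(-3) + (-4)·8; 5·7 + (-4)·(-3) + 7·8) = (34, -15, 103)
Dw2 = (485, -329, 951)
w2·Dw2 = 34·485 + (-15)·(-329) + 103·951 = 119378; w2·w2 = 34·34 + (-15)·(-15) + 103·103 = 11990
λ ≈ 119378/11990 = 9.9565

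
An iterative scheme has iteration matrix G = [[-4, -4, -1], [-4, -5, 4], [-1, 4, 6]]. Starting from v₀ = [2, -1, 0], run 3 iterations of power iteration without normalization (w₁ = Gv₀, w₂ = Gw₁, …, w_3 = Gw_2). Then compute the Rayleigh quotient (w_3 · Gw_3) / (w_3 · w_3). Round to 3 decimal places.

w1 = Gv₀ = (-4, -3, -6)
w2 = Gw1 = (34, 7, -44)
w3 = Gw2 = (-120, -347, -270)
Gw3 = (2138, 1135, -2888)
w3·Gw3 = (-120)·2138 + (-347)·1135 + (-270)·(-2888) = 129355; w3·w3 = (-120)·(-120) + (-347)·(-347) + (-270)·(-270) = 207709
λ ≈ 129355/207709 = 0.623

0.623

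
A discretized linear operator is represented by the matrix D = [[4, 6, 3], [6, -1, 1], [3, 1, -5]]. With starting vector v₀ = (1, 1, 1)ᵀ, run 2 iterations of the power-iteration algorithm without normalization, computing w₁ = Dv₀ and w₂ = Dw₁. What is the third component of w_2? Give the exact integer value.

w1 = Dv₀ = (4·1 + 6·1 + 3·1; 6·1 + (-1)·1 + 1·1; 3·1 + 1·1 + (-5)·1) = (13, 6, -1)
w2 = Dw1 = (4·13 + 6·6 + 3·(-1); 6·13 + (-1)·6 + 1·(-1); 3·13 + 1·6 + (-5)·(-1)) = (85, 71, 50)
The requested component of w2 is 50.

50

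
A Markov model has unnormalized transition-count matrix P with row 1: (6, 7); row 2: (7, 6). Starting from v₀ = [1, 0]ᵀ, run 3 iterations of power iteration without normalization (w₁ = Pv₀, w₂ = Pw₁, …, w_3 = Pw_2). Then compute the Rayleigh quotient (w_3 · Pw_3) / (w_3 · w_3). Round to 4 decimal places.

w1 = Pv₀ = (6·1 + 7·0; 7·1 + 6·0) = (6, 7)
w2 = Pw1 = (6·6 + 7·7; 7·6 + 6·7) = (85, 84)
w3 = Pw2 = (1098, 1099)
Pw3 = (14281, 14280)
w3·Pw3 = 1098·14281 + 1099·14280 = 31374258; w3·w3 = 1098·1098 + 1099·1099 = 2413405
λ ≈ 31374258/2413405 = 13.0000

λ ≈ 13.0000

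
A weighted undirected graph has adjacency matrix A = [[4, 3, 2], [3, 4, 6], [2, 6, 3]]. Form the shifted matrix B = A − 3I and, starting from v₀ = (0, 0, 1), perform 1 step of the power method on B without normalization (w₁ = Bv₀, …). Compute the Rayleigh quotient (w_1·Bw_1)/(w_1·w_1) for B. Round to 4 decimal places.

B = A − 3I has rows (1, 3, 2); (3, 1, 6); (2, 6, 0)
w1 = Bv₀ = (1·0 + 3·0 + 2·1; 3·0 + 1·0 + 6·1; 2·0 + 6·0 + 0·1) = (2, 6, 0)
Bw1 = (20, 12, 40)
w1·Bw1 = 112; w1·w1 = 40; μ ≈ 112/40 = 2.8000

2.8000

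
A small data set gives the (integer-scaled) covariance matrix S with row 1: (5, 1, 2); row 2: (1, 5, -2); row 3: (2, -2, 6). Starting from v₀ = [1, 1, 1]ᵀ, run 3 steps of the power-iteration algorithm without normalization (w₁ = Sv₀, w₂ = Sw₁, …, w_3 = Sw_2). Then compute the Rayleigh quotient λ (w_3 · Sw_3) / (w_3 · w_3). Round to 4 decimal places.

7.3034

w1 = Sv₀ = (5·1 + 1·1 + 2·1; 1·1 + 5·1 + (-2)·1; 2·1 + (-2)·1 + 6·1) = (8, 4, 6)
w2 = Sw1 = (5·8 + 1·4 + 2·6; 1·8 + 5·4 + (-2)·6; 2·8 + (-2)·4 + 6·6) = (56, 16, 44)
w3 = Sw2 = (384, 48, 344)
Sw3 = (2656, -64, 2736)
w3·Sw3 = 384·2656 + 48·(-64) + 344·2736 = 1958016; w3·w3 = 384·384 + 48·48 + 344·344 = 268096
λ ≈ 1958016/268096 = 7.3034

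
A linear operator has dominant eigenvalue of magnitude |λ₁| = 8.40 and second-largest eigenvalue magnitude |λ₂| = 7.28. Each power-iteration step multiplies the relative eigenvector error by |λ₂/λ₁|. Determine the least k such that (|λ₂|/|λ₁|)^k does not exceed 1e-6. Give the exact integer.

97

|λ₂/λ₁| = 7.28/8.40 = 0.86667
Need k ≥ ln(1e-6) / ln(0.86667) = -13.8155 / -0.1431 ≈ 96.544
Smallest integer k satisfying the bound: 97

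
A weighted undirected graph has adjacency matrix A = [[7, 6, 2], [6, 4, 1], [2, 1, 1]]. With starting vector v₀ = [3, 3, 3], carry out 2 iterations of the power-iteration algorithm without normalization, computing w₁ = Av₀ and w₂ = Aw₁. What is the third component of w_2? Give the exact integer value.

135

w1 = Av₀ = (45, 33, 12)
w2 = Aw1 = (537, 414, 135)
The requested component of w2 is 135.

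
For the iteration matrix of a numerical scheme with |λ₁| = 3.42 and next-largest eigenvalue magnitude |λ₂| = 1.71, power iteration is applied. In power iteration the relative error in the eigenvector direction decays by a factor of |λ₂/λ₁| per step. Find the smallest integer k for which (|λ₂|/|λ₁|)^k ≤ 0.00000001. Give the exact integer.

|λ₂/λ₁| = 1.71/3.42 = 0.50000
Need k ≥ ln(0.00000001) / ln(0.50000) = -18.4207 / -0.6931 ≈ 26.575
Smallest integer k satisfying the bound: 27

27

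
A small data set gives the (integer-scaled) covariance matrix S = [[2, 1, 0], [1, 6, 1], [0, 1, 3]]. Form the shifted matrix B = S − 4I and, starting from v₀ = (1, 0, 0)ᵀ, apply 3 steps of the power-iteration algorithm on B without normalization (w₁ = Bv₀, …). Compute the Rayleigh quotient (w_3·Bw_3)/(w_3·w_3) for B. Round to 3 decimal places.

μ ≈ -1.905

B = S − 4I has rows (-2, 1, 0); (1, 2, 1); (0, 1, -1)
w1 = Bv₀ = (-2, 1, 0)
w2 = Bw1 = (5, 0, 1)
w3 = Bw2 = (-10, 6, -1)
Bw3 = (26, 1, 7)
w3·Bw3 = -261; w3·w3 = 137; μ ≈ -261/137 = -1.905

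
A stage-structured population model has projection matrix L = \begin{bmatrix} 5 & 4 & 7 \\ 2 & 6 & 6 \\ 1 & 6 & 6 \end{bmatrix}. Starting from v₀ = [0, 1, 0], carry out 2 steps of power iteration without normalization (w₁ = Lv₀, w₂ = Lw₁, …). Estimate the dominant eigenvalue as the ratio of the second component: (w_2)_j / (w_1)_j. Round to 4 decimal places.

13.3333

w1 = Lv₀ = (4, 6, 6)
w2 = Lw1 = (86, 80, 76)
Ratio at component: 80 / 6 = 13.3333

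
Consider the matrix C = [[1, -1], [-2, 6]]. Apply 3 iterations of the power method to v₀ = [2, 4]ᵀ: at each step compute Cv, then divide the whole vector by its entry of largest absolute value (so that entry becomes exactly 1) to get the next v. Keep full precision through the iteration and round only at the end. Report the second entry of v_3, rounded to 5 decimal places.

Cv0 = (-2.000000, 20.000000); divide by 20.000000 → v1 = (-0.100000, 1.000000)
Cv1 = (-1.100000, 6.200000); divide by 6.200000 → v2 = (-0.177419, 1.000000)
Cv2 = (-1.177419, 6.354839); divide by 6.354839 → v3 = (-0.185279, 1.000000)
Requested entry of v3: 788/788 = 1.00000

1.00000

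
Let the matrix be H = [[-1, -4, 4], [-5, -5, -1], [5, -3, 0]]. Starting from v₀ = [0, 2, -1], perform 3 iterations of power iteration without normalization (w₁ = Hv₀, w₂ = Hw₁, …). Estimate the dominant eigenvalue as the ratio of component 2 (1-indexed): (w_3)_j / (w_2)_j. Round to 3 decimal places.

w1 = Hv₀ = ((-1)·0 + (-4)·2 + 4·(-1); (-5)·0 + (-5)·2 + (-1)·(-1); 5·0 + (-3)·2 + 0·(-1)) = (-12, -9, -6)
w2 = Hw1 = ((-1)·(-12) + (-4)·(-9) + 4·(-6); (-5)·(-12) + (-5)·(-9) + (-1)·(-6); 5·(-12) + (-3)·(-9) + 0·(-6)) = (24, 111, -33)
w3 = Hw2 = (-600, -642, -213)
Ratio at component: -642 / 111 = -5.784

-5.784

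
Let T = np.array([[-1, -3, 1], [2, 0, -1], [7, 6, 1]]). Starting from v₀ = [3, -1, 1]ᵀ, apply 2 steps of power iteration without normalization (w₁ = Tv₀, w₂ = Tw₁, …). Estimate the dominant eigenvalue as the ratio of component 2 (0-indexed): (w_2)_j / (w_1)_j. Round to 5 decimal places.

λ ≈ 3.31250

w1 = Tv₀ = (1, 5, 16)
w2 = Tw1 = (0, -14, 53)
Ratio at component: 53 / 16 = 3.31250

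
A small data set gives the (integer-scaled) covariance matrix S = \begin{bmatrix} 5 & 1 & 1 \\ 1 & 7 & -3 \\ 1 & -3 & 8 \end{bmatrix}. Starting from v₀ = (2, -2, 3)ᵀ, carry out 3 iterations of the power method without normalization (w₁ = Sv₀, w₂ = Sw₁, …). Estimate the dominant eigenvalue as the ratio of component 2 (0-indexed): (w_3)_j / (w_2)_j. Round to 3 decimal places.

w1 = Sv₀ = (5·2 + 1·(-2) + 1·3; 1·2 + 7·(-2) + (-3)·3; 1·2 + (-3)·(-2) + 8·3) = (11, -21, 32)
w2 = Sw1 = (5·11 + 1·(-21) + 1·32; 1·11 + 7·(-21) + (-3)·32; 1·11 + (-3)·(-21) + 8·32) = (66, -232, 330)
w3 = Sw2 = (428, -2548, 3402)
Ratio at component: 3402 / 330 = 10.309

10.309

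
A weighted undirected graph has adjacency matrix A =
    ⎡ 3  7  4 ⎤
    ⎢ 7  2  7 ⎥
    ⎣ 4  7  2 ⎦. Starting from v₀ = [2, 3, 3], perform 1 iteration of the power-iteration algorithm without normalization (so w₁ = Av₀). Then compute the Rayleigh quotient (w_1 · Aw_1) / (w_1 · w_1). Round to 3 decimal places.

w1 = Av₀ = (3·2 + 7·3 + 4·3; 7·2 + 2·3 + 7·3; 4·2 + 7·3 + 2·3) = (39, 41, 35)
Aw1 = (544, 600, 513)
w1·Aw1 = 39·544 + 41·600 + 35·513 = 63771; w1·w1 = 39·39 + 41·41 + 35·35 = 4427
λ ≈ 63771/4427 = 14.405

λ ≈ 14.405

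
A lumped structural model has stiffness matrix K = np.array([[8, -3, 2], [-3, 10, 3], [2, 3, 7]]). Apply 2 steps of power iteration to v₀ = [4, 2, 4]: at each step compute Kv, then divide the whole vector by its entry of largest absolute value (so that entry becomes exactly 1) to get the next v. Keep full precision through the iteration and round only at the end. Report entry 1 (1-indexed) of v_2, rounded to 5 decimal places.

Kv0 = (34.000000, 20.000000, 42.000000); divide by 42.000000 → v1 = (0.809524, 0.476190, 1.000000)
Kv1 = (7.047619, 5.333333, 10.047619); divide by 10.047619 → v2 = (0.701422, 0.530806, 1.000000)
Requested entry of v2: 296/422 = 0.70142

0.70142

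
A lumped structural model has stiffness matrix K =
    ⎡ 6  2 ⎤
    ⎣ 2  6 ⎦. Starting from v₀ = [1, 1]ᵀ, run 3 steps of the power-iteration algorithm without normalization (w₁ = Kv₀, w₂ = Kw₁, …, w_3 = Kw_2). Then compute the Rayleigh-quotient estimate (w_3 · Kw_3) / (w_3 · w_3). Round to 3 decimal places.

w1 = Kv₀ = (6·1 + 2·1; 2·1 + 6·1) = (8, 8)
w2 = Kw1 = (6·8 + 2·8; 2·8 + 6·8) = (64, 64)
w3 = Kw2 = (512, 512)
Kw3 = (4096, 4096)
w3·Kw3 = 512·4096 + 512·4096 = 4194304; w3·w3 = 512·512 + 512·512 = 524288
λ ≈ 4194304/524288 = 8.000

λ ≈ 8.000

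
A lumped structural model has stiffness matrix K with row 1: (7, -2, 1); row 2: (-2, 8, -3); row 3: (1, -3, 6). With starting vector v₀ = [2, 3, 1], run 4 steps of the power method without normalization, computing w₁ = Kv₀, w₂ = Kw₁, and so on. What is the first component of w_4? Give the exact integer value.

w1 = Kv₀ = (9, 17, -1)
w2 = Kw1 = (28, 121, -48)
w3 = Kw2 = (-94, 1056, -623)
w4 = Kw3 = (-3393, 10505, -7000)
The requested component of w4 is -3393.

-3393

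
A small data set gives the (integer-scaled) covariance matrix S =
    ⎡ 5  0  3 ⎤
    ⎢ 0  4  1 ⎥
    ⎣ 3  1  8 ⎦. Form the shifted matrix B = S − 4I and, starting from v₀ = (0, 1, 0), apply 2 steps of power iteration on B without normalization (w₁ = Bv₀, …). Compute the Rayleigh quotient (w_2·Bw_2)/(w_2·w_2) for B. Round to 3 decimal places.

B = S − 4I has rows (1, 0, 3); (0, 0, 1); (3, 1, 4)
w1 = Bv₀ = (1·0 + 0·1 + 3·0; 0·0 + 0·1 + 1·0; 3·0 + 1·1 + 4·0) = (0, 0, 1)
w2 = Bw1 = (1·0 + 0·0 + 3·1; 0·0 + 0·0 + 1·1; 3·0 + 1·0 + 4·1) = (3, 1, 4)
Bw2 = (15, 4, 26)
w2·Bw2 = 153; w2·w2 = 26; μ ≈ 153/26 = 5.885

5.885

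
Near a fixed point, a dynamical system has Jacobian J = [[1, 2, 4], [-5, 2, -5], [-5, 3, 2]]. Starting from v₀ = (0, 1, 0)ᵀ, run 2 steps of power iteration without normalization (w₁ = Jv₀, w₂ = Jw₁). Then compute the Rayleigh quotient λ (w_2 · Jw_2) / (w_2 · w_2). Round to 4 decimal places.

λ ≈ 3.1157

w1 = Jv₀ = (2, 2, 3)
w2 = Jw1 = (18, -21, 2)
Jw2 = (-16, -142, -149)
w2·Jw2 = 18·(-16) + (-21)·(-142) + 2·(-149) = 2396; w2·w2 = 18·18 + (-21)·(-21) + 2·2 = 769
λ ≈ 2396/769 = 3.1157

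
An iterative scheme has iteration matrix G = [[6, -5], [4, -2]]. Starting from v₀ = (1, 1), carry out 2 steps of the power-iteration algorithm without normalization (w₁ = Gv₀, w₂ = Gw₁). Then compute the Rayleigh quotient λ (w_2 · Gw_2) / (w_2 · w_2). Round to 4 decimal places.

6.0000

w1 = Gv₀ = (6·1 + (-5)·1; 4·1 + (-2)·1) = (1, 2)
w2 = Gw1 = (6·1 + (-5)·2; 4·1 + (-2)·2) = (-4, 0)
Gw2 = (-24, -16)
w2·Gw2 = (-4)·(-24) + 0·(-16) = 96; w2·w2 = (-4)·(-4) + 0·0 = 16
λ ≈ 96/16 = 6.0000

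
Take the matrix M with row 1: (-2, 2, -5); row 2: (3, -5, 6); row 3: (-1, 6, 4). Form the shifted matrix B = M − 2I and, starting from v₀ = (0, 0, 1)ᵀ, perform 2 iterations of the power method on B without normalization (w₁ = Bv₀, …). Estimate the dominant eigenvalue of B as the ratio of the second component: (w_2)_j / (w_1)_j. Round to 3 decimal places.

B = M − 2I has rows (-4, 2, -5); (3, -7, 6); (-1, 6, 2)
w1 = Bv₀ = ((-4)·0 + 2·0 + (-5)·1; 3·0 + (-7)·0 + 6·1; (-1)·0 + 6·0 + 2·1) = (-5, 6, 2)
w2 = Bw1 = ((-4)·(-5) + 2·6 + (-5)·2; 3·(-5) + (-7)·6 + 6·2; (-1)·(-5) + 6·6 + 2·2) = (22, -45, 45)
Ratio: -45/6 = -7.500

μ ≈ -7.500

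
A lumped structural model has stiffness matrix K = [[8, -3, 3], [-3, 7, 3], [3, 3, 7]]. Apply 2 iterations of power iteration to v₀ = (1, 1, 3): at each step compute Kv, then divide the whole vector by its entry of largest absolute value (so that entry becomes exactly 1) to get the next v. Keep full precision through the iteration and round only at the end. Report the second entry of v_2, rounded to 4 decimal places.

0.4815

Kv0 = (14.00000, 13.00000, 27.00000); divide by 27.00000 → v1 = (0.51852, 0.48148, 1.00000)
Kv1 = (5.70370, 4.81481, 10.00000); divide by 10.00000 → v2 = (0.57037, 0.48148, 1.00000)
Requested entry of v2: 130/270 = 0.4815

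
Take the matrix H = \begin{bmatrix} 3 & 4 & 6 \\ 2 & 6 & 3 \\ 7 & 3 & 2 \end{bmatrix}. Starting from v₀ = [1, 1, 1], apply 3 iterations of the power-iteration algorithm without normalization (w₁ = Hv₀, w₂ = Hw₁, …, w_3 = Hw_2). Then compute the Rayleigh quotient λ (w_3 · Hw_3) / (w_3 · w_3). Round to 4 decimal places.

11.9536

w1 = Hv₀ = (3·1 + 4·1 + 6·1; 2·1 + 6·1 + 3·1; 7·1 + 3·1 + 2·1) = (13, 11, 12)
w2 = Hw1 = (3·13 + 4·11 + 6·12; 2·13 + 6·11 + 3·12; 7·13 + 3·11 + 2·12) = (155, 128, 148)
w3 = Hw2 = (1865, 1522, 1765)
Hw3 = (22273, 18157, 21151)
w3·Hw3 = 1865·22273 + 1522·18157 + 1765·21151 = 106505614; w3·w3 = 1865·1865 + 1522·1522 + 1765·1765 = 8909934
λ ≈ 106505614/8909934 = 11.9536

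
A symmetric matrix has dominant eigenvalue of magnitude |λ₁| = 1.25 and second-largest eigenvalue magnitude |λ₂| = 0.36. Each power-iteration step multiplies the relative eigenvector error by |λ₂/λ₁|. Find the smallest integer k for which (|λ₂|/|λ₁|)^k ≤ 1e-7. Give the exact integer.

13

|λ₂/λ₁| = 0.36/1.25 = 0.28800
Need k ≥ ln(1e-7) / ln(0.28800) = -16.1181 / -1.2448 ≈ 12.948
Smallest integer k satisfying the bound: 13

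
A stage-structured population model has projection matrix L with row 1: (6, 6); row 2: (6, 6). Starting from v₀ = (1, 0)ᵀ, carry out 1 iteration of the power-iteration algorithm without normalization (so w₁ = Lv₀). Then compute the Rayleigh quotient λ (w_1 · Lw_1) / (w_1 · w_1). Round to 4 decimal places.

w1 = Lv₀ = (6·1 + 6·0; 6·1 + 6·0) = (6, 6)
Lw1 = (72, 72)
w1·Lw1 = 6·72 + 6·72 = 864; w1·w1 = 6·6 + 6·6 = 72
λ ≈ 864/72 = 12.0000

λ ≈ 12.0000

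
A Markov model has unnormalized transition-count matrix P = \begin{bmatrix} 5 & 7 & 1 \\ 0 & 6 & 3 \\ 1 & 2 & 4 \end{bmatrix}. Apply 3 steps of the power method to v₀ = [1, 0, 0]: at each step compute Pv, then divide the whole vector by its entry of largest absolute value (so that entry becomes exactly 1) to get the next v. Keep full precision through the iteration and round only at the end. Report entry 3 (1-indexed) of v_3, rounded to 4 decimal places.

0.4250

Pv0 = (5.00000, 0.00000, 1.00000); divide by 5.00000 → v1 = (1.00000, 0.00000, 0.20000)
Pv1 = (5.20000, 0.60000, 1.80000); divide by 5.20000 → v2 = (1.00000, 0.11538, 0.34615)
Pv2 = (6.15385, 1.73077, 2.61538); divide by 6.15385 → v3 = (1.00000, 0.28125, 0.42500)
Requested entry of v3: 68/160 = 0.4250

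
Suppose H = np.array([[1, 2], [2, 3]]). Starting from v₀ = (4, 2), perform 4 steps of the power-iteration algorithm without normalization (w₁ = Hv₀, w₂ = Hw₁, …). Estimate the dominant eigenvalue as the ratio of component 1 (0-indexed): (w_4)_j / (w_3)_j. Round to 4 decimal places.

w1 = Hv₀ = (1·4 + 2·2; 2·4 + 3·2) = (8, 14)
w2 = Hw1 = (1·8 + 2·14; 2·8 + 3·14) = (36, 58)
w3 = Hw2 = (152, 246)
w4 = Hw3 = (644, 1042)
Ratio at component: 1042 / 246 = 4.2358

4.2358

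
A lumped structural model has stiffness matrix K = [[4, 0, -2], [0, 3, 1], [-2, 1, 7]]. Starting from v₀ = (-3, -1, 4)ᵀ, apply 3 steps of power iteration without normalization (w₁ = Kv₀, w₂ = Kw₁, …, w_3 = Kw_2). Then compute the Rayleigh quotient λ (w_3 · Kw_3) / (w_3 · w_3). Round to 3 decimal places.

w1 = Kv₀ = (-20, 1, 33)
w2 = Kw1 = (-146, 36, 272)
w3 = Kw2 = (-1128, 380, 2232)
Kw3 = (-8976, 3372, 18260)
w3·Kw3 = (-1128)·(-8976) + 380·3372 + 2232·18260 = 52162608; w3·w3 = (-1128)·(-1128) + 380·380 + 2232·2232 = 6398608
λ ≈ 52162608/6398608 = 8.152

8.152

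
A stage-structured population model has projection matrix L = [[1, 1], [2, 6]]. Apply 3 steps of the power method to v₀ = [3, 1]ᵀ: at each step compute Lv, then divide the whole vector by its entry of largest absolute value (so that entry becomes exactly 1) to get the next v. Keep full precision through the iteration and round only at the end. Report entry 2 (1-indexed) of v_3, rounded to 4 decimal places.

Lv0 = (4.00000, 12.00000); divide by 12.00000 → v1 = (0.33333, 1.00000)
Lv1 = (1.33333, 6.66667); divide by 6.66667 → v2 = (0.20000, 1.00000)
Lv2 = (1.20000, 6.40000); divide by 6.40000 → v3 = (0.18750, 1.00000)
Requested entry of v3: 512/512 = 1.0000

1.0000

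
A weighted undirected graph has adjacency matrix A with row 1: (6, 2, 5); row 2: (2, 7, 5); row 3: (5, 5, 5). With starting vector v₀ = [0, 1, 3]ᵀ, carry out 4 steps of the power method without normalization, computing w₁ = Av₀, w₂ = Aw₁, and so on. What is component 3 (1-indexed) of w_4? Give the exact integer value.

w1 = Av₀ = (6·0 + 2·1 + 5·3; 2·0 + 7·1 + 5·3; 5·0 + 5·1 + 5·3) = (17, 22, 20)
w2 = Aw1 = (6·17 + 2·22 + 5·20; 2·17 + 7·22 + 5·20; 5·17 + 5·22 + 5·20) = (246, 288, 295)
w3 = Aw2 = (3527, 3983, 4145)
w4 = Aw3 = (49853, 55660, 58275)
The requested component of w4 is 58275.

58275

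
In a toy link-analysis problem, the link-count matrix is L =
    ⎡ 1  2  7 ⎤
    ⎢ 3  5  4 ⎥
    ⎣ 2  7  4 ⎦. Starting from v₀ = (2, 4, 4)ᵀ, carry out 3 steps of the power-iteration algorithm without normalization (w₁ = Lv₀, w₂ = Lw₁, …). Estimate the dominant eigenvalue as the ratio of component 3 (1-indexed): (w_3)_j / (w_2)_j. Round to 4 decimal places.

12.0569

w1 = Lv₀ = (38, 42, 48)
w2 = Lw1 = (458, 516, 562)
w3 = Lw2 = (5424, 6202, 6776)
Ratio at component: 6776 / 562 = 12.0569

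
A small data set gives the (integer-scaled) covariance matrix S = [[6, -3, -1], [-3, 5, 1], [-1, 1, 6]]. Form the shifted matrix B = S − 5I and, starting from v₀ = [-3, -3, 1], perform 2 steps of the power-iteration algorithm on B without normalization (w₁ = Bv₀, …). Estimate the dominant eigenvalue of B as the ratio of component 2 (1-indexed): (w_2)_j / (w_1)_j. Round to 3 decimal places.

μ ≈ -1.400

B = S − 5I has rows (1, -3, -1); (-3, 0, 1); (-1, 1, 1)
w1 = Bv₀ = (5, 10, 1)
w2 = Bw1 = (-26, -14, 6)
Ratio: -14/10 = -1.400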